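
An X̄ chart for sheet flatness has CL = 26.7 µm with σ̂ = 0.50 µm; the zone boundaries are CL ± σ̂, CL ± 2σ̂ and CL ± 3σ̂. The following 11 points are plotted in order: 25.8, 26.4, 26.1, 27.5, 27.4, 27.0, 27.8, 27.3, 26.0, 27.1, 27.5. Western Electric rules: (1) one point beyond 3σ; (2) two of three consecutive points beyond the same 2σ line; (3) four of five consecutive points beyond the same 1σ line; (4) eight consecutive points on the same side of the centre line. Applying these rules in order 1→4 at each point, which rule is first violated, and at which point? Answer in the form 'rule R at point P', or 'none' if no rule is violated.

Zone of each point (C = within 1σ̂, B = 1σ̂–2σ̂, A = 2σ̂–3σ̂, * = beyond 3σ̂; sign = side of CL): 1:-B, 2:-C, 3:-B, 4:+B, 5:+B, 6:+C, 7:+A, 8:+B, 9:-B, 10:+C, 11:+B
Rule 3 (four of five consecutive points beyond the same 1σ limit) is satisfied at point 8.

rule 3 at point 8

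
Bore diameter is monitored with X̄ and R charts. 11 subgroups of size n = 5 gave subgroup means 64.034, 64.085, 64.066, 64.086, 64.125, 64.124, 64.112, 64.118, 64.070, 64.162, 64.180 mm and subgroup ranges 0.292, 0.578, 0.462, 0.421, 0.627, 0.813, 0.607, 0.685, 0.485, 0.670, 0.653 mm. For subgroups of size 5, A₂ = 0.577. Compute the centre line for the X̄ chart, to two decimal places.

64.11

X̄̄ = (64.034 + 64.085 + 64.066 + 64.086 + 64.125 + 64.124 + 64.112 + 64.118 + 64.070 + 64.162 + 64.180) / 11 = 705.1620 / 11 = 64.1056
CL = X̄̄ = 64.1056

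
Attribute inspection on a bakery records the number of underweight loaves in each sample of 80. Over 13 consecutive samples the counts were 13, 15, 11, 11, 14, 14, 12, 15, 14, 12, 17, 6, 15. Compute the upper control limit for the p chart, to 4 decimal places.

p̄ = Σdᵢ / (k·n) = 169 / (13 × 80) = 0.16250
UCL = p̄ + 3·√(p̄(1−p̄)/n) = 0.16250 + 3 × √(0.16250×0.83750/80) = 0.16250 + 3 × 0.04125 = 0.28624

0.2862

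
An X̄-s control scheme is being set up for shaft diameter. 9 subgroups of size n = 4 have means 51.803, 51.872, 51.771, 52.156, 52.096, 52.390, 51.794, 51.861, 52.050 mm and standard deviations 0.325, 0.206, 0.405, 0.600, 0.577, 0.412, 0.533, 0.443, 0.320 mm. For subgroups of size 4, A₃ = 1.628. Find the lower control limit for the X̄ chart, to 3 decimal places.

51.286

X̄̄ = (51.803 + 51.872 + 51.771 + 52.156 + 52.096 + 52.390 + 51.794 + 51.861 + 52.050) / 9 = 51.9770
s̄ = (0.325 + 0.206 + 0.405 + 0.600 + 0.577 + 0.412 + 0.533 + 0.443 + 0.320) / 9 = 0.4246
LCL = X̄̄ − A₃·s̄ = 51.9770 − 1.628 × 0.4246 = 51.2858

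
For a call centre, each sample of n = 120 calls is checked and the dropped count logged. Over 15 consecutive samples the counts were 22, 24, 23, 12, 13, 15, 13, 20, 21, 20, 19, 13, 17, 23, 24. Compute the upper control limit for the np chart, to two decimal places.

p̄ = Σdᵢ / (k·n) = 279 / (15 × 120) = 0.15500
UCL = np̄ + 3·√(np̄(1−p̄)) = 18.6000 + 3 × √(18.6000×0.84500) = 18.6000 + 3 × 3.9645 = 30.4934

30.49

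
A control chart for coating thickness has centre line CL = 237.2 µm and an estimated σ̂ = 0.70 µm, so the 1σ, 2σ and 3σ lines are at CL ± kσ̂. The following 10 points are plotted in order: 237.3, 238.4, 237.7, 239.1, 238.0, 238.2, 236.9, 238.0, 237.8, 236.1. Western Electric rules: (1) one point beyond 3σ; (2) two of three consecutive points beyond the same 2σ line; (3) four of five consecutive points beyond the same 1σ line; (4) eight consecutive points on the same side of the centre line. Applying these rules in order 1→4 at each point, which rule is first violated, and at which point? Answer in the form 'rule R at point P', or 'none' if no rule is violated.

rule 3 at point 6

Zone of each point (C = within 1σ̂, B = 1σ̂–2σ̂, A = 2σ̂–3σ̂, * = beyond 3σ̂; sign = side of CL): 1:+C, 2:+B, 3:+C, 4:+A, 5:+B, 6:+B, 7:-C, 8:+B, 9:+C, 10:-B
Rule 3 (four of five consecutive points beyond the same 1σ limit) is satisfied at point 6.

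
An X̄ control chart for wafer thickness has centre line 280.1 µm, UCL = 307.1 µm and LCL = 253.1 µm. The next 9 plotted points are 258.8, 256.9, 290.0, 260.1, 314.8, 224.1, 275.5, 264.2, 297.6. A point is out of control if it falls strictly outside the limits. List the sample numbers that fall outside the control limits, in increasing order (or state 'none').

5, 6

Compare each point to [253.1, 307.1]: sample 5 = 314.8 > UCL; sample 6 = 224.1 < LCL.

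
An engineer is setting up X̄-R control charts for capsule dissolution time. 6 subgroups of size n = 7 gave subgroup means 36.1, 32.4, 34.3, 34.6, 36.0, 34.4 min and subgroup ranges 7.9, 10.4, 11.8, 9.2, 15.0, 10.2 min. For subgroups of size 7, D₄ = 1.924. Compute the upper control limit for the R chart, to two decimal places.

20.68

R̄ = (7.9 + 10.4 + 11.8 + 9.2 + 15.0 + 10.2) / 6 = 64.5000 / 6 = 10.7500
UCL_R = D₄·R̄ = 1.924 × 10.7500 = 20.6830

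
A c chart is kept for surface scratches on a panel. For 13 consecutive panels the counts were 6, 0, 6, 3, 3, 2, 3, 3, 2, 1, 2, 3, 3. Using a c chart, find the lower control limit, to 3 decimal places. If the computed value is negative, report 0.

c̄ = (6 + 0 + 6 + 3 + 3 + 2 + 3 + 3 + 2 + 1 + 2 + 3 + 3) / 13 = 37 / 13 = 2.8462
LCL = c̄ − 3√c̄ = 2.8462 − 3 × 1.6871 = -2.2150 → 0 (cannot be negative)

0.000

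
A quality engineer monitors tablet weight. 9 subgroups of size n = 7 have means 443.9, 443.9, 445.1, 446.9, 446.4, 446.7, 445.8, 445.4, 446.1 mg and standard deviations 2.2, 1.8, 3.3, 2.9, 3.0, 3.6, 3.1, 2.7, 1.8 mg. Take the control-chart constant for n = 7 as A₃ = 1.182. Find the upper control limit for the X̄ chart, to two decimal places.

448.78

X̄̄ = (443.9 + 443.9 + 445.1 + 446.9 + 446.4 + 446.7 + 445.8 + 445.4 + 446.1) / 9 = 445.5778
s̄ = (2.2 + 1.8 + 3.3 + 2.9 + 3.0 + 3.6 + 3.1 + 2.7 + 1.8) / 9 = 2.7111
UCL = X̄̄ + A₃·s̄ = 445.5778 + 1.182 × 2.7111 = 448.7823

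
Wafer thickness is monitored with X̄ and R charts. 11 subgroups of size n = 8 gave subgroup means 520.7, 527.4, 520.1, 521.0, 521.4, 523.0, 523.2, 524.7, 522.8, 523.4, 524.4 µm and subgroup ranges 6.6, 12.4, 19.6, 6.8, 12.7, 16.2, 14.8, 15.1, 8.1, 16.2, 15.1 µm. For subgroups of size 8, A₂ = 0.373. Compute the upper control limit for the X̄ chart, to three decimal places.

527.788

X̄̄ = (520.7 + 527.4 + 520.1 + 521.0 + 521.4 + 523.0 + 523.2 + 524.7 + 522.8 + 523.4 + 524.4) / 11 = 5752.1000 / 11 = 522.9182
R̄ = (6.6 + 12.4 + 19.6 + 6.8 + 12.7 + 16.2 + 14.8 + 15.1 + 8.1 + 16.2 + 15.1) / 11 = 143.6000 / 11 = 13.0545
UCL = X̄̄ + A₂·R̄ = 522.9182 + 0.373 × 13.0545 = 527.7875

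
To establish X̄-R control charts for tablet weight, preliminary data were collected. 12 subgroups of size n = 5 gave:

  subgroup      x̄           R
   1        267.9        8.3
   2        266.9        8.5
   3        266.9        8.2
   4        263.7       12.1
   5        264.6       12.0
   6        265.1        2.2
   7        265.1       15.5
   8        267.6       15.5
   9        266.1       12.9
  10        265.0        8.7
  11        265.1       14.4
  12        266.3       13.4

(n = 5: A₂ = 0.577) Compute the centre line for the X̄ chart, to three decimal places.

X̄̄ = (267.9 + 266.9 + 266.9 + 263.7 + 264.6 + 265.1 + 265.1 + 267.6 + 266.1 + 265.0 + 265.1 + 266.3) / 12 = 3190.3000 / 12 = 265.8583
CL = X̄̄ = 265.8583

265.858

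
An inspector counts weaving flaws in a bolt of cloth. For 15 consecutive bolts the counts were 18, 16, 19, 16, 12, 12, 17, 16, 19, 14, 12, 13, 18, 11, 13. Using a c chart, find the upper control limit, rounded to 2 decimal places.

26.71

c̄ = (18 + 16 + 19 + 16 + 12 + 12 + 17 + 16 + 19 + 14 + 12 + 13 + 18 + 11 + 13) / 15 = 226 / 15 = 15.0667
UCL = c̄ + 3√c̄ = 15.0667 + 3 × √15.0667 = 15.0667 + 3 × 3.8816 = 26.7114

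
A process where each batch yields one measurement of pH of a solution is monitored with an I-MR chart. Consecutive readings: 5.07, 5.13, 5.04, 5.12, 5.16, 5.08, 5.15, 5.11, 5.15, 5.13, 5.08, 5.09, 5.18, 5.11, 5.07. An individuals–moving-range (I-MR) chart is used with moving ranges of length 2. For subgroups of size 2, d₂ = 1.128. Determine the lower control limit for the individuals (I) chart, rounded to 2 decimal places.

X̄ = (5.07 + 5.13 + 5.04 + 5.12 + 5.16 + 5.08 + 5.15 + 5.11 + 5.15 + 5.13 + 5.08 + 5.09 + 5.18 + 5.11 + 5.07) / 15 = 5.1113
Moving ranges: 0.06, 0.09, 0.08, 0.04, 0.08, 0.07, 0.04, 0.04, 0.02, 0.05, 0.01, 0.09, 0.07, 0.04; M̄R̄ = 0.7800 / 14 = 0.0557
LCL = X̄ − 3·M̄R̄/d₂ = 5.1113 − 3 × 0.0557 / 1.128 = 4.9632

4.96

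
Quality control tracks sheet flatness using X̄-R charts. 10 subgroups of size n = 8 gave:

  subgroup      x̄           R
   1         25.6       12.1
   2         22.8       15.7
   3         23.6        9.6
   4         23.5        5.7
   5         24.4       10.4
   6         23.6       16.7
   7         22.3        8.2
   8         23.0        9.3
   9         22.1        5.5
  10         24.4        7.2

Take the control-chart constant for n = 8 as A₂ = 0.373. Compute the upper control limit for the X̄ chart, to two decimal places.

27.27

X̄̄ = (25.6 + 22.8 + 23.6 + 23.5 + 24.4 + 23.6 + 22.3 + 23.0 + 22.1 + 24.4) / 10 = 235.3000 / 10 = 23.5300
R̄ = (12.1 + 15.7 + 9.6 + 5.7 + 10.4 + 16.7 + 8.2 + 9.3 + 5.5 + 7.2) / 10 = 100.4000 / 10 = 10.0400
UCL = X̄̄ + A₂·R̄ = 23.5300 + 0.373 × 10.0400 = 27.2749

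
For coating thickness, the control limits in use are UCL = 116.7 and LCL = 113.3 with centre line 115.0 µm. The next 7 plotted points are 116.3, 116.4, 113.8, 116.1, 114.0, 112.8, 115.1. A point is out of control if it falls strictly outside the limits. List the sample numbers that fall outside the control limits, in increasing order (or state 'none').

Compare each point to [113.3, 116.7]: sample 6 = 112.8 < LCL.

6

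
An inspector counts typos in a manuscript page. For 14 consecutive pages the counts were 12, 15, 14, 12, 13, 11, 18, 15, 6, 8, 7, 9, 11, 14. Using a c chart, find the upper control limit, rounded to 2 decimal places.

c̄ = (12 + 15 + 14 + 12 + 13 + 11 + 18 + 15 + 6 + 8 + 7 + 9 + 11 + 14) / 14 = 165 / 14 = 11.7857
UCL = c̄ + 3√c̄ = 11.7857 + 3 × √11.7857 = 11.7857 + 3 × 3.4330 = 22.0848

22.08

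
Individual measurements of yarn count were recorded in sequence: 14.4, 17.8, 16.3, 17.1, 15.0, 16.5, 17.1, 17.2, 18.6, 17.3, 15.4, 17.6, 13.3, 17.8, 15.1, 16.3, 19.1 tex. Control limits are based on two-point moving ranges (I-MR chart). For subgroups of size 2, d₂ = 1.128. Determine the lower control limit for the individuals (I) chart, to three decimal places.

11.213

X̄ = (14.4 + 17.8 + 16.3 + 17.1 + 15.0 + 16.5 + 17.1 + 17.2 + 18.6 + 17.3 + 15.4 + 17.6 + 13.3 + 17.8 + 15.1 + 16.3 + 19.1) / 17 = 16.5824
Moving ranges: 3.4, 1.5, 0.8, 2.1, 1.5, 0.6, 0.1, 1.4, 1.3, 1.9, 2.2, 4.3, 4.5, 2.7, 1.2, 2.8; M̄R̄ = 32.3000 / 16 = 2.0187
LCL = X̄ − 3·M̄R̄/d₂ = 16.5824 − 3 × 2.0187 / 1.128 = 11.2133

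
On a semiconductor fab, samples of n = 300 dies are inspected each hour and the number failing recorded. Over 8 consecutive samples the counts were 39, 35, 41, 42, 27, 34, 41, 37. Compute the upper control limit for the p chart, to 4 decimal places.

0.1803

p̄ = Σdᵢ / (k·n) = 296 / (8 × 300) = 0.12333
UCL = p̄ + 3·√(p̄(1−p̄)/n) = 0.12333 + 3 × √(0.12333×0.87667/300) = 0.12333 + 3 × 0.01898 = 0.18029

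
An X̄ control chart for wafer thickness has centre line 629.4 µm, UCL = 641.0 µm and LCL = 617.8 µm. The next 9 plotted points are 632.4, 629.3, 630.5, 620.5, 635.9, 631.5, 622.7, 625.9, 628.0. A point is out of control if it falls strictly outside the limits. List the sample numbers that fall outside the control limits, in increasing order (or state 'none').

All 9 points lie within [617.8, 641.0].

none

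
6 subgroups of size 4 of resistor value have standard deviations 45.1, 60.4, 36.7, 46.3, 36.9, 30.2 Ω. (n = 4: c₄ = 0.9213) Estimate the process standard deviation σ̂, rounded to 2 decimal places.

s̄ = (45.1 + 60.4 + 36.7 + 46.3 + 36.9 + 30.2) / 6 = 42.6000
σ̂ = s̄ / c₄ = 42.6000 / 0.9213 = 46.2390

46.24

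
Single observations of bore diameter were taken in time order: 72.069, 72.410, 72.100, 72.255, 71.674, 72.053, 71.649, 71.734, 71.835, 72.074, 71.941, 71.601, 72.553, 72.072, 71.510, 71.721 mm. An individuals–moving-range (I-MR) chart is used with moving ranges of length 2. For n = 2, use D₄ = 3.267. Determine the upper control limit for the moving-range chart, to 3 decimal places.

Moving ranges: 0.341, 0.310, 0.155, 0.581, 0.379, 0.404, 0.085, 0.101, 0.239, 0.133, 0.340, 0.952, 0.481, 0.562, 0.211; M̄R̄ = 5.2740 / 15 = 0.3516
UCL_MR = D₄·M̄R̄ = 3.267 × 0.3516 = 1.1487

1.149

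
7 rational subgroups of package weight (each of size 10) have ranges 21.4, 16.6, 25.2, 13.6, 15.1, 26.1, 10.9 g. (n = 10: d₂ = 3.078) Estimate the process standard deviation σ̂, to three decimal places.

R̄ = (21.4 + 16.6 + 25.2 + 13.6 + 15.1 + 26.1 + 10.9) / 7 = 18.4143
σ̂ = R̄ / d₂ = 18.4143 / 3.078 = 5.9825

5.983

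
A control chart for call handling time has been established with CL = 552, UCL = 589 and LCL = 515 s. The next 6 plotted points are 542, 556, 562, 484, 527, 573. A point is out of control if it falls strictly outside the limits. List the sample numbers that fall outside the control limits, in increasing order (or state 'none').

Compare each point to [515, 589]: sample 4 = 484 < LCL.

4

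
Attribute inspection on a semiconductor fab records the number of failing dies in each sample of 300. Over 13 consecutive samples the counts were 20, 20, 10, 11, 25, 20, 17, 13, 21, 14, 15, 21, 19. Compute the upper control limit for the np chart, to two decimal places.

p̄ = Σdᵢ / (k·n) = 226 / (13 × 300) = 0.05795
UCL = np̄ + 3·√(np̄(1−p̄)) = 17.3846 + 3 × √(17.3846×0.94205) = 17.3846 + 3 × 4.0469 = 29.5252

29.53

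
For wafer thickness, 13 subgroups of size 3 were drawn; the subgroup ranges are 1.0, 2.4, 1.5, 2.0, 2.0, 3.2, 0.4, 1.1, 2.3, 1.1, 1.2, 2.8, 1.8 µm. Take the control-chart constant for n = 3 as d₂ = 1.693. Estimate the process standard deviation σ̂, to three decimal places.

R̄ = (1.0 + 2.4 + 1.5 + 2.0 + 2.0 + 3.2 + 0.4 + 1.1 + 2.3 + 1.1 + 1.2 + 2.8 + 1.8) / 13 = 1.7538
σ̂ = R̄ / d₂ = 1.7538 / 1.693 = 1.0359

1.036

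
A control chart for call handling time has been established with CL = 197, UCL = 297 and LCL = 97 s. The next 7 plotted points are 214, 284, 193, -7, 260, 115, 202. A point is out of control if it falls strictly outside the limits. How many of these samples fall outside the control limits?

1

Compare each point to [97, 297]: sample 4 = -7 < LCL.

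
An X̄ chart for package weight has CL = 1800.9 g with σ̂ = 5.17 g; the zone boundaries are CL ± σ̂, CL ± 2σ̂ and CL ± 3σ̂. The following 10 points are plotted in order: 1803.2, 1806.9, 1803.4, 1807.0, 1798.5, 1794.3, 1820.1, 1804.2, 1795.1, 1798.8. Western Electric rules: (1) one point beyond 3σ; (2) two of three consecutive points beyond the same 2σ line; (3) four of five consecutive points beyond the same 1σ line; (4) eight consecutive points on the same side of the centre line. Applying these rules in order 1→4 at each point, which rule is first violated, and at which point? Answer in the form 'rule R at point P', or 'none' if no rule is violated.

Zone of each point (C = within 1σ̂, B = 1σ̂–2σ̂, A = 2σ̂–3σ̂, * = beyond 3σ̂; sign = side of CL): 1:+C, 2:+B, 3:+C, 4:+B, 5:-C, 6:-B, 7:+*, 8:+C, 9:-B, 10:-C
Rule 1 (one point beyond the 3σ limits) is satisfied at point 7.

rule 1 at point 7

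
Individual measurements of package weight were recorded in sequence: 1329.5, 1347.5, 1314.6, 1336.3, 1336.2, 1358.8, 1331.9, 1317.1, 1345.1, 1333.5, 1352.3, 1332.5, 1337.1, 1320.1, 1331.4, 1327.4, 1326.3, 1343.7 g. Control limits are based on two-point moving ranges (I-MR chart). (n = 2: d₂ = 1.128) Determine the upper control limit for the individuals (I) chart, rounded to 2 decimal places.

X̄ = (1329.5 + 1347.5 + 1314.6 + 1336.3 + 1336.2 + 1358.8 + 1331.9 + 1317.1 + 1345.1 + 1333.5 + 1352.3 + 1332.5 + 1337.1 + 1320.1 + 1331.4 + 1327.4 + 1326.3 + 1343.7) / 18 = 1334.5167
Moving ranges: 18.0, 32.9, 21.7, 0.1, 22.6, 26.9, 14.8, 28.0, 11.6, 18.8, 19.8, 4.6, 17.0, 11.3, 4.0, 1.1, 17.4; M̄R̄ = 270.6000 / 17 = 15.9176
UCL = X̄ + 3·M̄R̄/d₂ = 1334.5167 + 3 × 15.9176 / 1.128 = 1376.8508

1376.85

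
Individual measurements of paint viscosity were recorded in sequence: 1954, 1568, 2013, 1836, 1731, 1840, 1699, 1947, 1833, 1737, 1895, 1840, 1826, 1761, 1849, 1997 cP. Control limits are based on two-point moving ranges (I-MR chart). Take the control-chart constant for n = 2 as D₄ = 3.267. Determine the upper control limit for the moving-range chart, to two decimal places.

Moving ranges: 386, 445, 177, 105, 109, 141, 248, 114, 96, 158, 55, 14, 65, 88, 148; M̄R̄ = 2349.0000 / 15 = 156.6000
UCL_MR = D₄·M̄R̄ = 3.267 × 156.6000 = 511.6122

511.61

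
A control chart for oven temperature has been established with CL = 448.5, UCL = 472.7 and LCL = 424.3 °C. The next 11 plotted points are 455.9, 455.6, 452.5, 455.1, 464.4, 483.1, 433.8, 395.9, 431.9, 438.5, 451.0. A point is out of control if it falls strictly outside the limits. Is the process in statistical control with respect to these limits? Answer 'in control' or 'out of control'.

Compare each point to [424.3, 472.7]: sample 6 = 483.1 > UCL; sample 8 = 395.9 < LCL.

out of control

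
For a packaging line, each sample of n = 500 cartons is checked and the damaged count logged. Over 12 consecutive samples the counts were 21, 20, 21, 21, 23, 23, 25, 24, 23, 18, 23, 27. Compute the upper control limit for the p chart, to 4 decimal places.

0.0726

p̄ = Σdᵢ / (k·n) = 269 / (12 × 500) = 0.04483
UCL = p̄ + 3·√(p̄(1−p̄)/n) = 0.04483 + 3 × √(0.04483×0.95517/500) = 0.04483 + 3 × 0.00925 = 0.07260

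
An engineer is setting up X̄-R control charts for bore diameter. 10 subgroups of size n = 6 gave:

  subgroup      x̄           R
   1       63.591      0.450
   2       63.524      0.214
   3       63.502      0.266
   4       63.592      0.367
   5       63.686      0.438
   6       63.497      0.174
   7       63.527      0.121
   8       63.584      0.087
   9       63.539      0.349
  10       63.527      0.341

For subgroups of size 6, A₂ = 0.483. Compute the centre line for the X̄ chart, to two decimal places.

63.56

X̄̄ = (63.591 + 63.524 + 63.502 + 63.592 + 63.686 + 63.497 + 63.527 + 63.584 + 63.539 + 63.527) / 10 = 635.5690 / 10 = 63.5569
CL = X̄̄ = 63.5569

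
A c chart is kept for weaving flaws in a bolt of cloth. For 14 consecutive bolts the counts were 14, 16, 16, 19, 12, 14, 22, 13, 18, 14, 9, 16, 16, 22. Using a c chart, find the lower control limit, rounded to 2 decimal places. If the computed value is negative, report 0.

c̄ = (14 + 16 + 16 + 19 + 12 + 14 + 22 + 13 + 18 + 14 + 9 + 16 + 16 + 22) / 14 = 221 / 14 = 15.7857
LCL = c̄ − 3√c̄ = 15.7857 − 3 × 3.9731 = 3.8663

3.87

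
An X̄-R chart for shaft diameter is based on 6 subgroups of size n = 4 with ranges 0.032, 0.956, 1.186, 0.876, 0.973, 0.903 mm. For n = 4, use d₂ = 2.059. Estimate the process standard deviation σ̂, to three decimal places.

0.399

R̄ = (0.032 + 0.956 + 1.186 + 0.876 + 0.973 + 0.903) / 6 = 0.8210
σ̂ = R̄ / d₂ = 0.8210 / 2.059 = 0.3987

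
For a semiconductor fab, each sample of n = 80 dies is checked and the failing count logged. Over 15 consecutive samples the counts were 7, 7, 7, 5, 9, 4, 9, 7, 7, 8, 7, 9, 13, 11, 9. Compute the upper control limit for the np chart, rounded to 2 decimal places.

p̄ = Σdᵢ / (k·n) = 119 / (15 × 80) = 0.09917
UCL = np̄ + 3·√(np̄(1−p̄)) = 7.9333 + 3 × √(7.9333×0.90083) = 7.9333 + 3 × 2.6733 = 15.9533

15.95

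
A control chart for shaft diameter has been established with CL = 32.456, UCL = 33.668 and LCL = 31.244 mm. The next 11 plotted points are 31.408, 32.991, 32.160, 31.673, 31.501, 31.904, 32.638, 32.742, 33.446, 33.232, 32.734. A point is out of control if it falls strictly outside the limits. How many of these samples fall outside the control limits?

0

All 11 points lie within [31.244, 33.668].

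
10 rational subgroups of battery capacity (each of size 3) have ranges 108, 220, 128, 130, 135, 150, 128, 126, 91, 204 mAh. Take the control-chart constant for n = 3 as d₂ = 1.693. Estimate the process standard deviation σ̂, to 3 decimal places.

R̄ = (108 + 220 + 128 + 130 + 135 + 150 + 128 + 126 + 91 + 204) / 10 = 142.0000
σ̂ = R̄ / d₂ = 142.0000 / 1.693 = 83.8748

83.875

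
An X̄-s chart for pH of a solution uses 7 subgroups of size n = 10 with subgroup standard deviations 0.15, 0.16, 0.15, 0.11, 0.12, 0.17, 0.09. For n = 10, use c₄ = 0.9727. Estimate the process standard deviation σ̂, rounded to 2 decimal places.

s̄ = (0.15 + 0.16 + 0.15 + 0.11 + 0.12 + 0.17 + 0.09) / 7 = 0.1357
σ̂ = s̄ / c₄ = 0.1357 / 0.9727 = 0.1395

0.14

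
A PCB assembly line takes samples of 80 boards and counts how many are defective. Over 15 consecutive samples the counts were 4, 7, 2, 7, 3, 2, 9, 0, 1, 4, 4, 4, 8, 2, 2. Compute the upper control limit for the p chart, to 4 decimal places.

p̄ = Σdᵢ / (k·n) = 59 / (15 × 80) = 0.04917
UCL = p̄ + 3·√(p̄(1−p̄)/n) = 0.04917 + 3 × √(0.04917×0.95083/80) = 0.04917 + 3 × 0.02417 = 0.12169

0.1217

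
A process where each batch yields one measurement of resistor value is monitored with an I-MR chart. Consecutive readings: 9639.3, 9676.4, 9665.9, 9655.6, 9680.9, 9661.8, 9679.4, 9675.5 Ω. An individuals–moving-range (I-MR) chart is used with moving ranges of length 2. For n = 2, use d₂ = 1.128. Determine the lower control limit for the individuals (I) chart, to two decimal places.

9619.81

X̄ = (9639.3 + 9676.4 + 9665.9 + 9655.6 + 9680.9 + 9661.8 + 9679.4 + 9675.5) / 8 = 9666.8500
Moving ranges: 37.1, 10.5, 10.3, 25.3, 19.1, 17.6, 3.9; M̄R̄ = 123.8000 / 7 = 17.6857
LCL = X̄ − 3·M̄R̄/d₂ = 9666.8500 − 3 × 17.6857 / 1.128 = 9619.8135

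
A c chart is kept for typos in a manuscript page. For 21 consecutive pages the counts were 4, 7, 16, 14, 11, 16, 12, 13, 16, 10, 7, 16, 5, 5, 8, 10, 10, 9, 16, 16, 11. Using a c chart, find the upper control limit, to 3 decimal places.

21.019

c̄ = (4 + 7 + 16 + 14 + 11 + 16 + 12 + 13 + 16 + 10 + 7 + 16 + 5 + 5 + 8 + 10 + 10 + 9 + 16 + 16 + 11) / 21 = 232 / 21 = 11.0476
UCL = c̄ + 3√c̄ = 11.0476 + 3 × √11.0476 = 11.0476 + 3 × 3.3238 = 21.0190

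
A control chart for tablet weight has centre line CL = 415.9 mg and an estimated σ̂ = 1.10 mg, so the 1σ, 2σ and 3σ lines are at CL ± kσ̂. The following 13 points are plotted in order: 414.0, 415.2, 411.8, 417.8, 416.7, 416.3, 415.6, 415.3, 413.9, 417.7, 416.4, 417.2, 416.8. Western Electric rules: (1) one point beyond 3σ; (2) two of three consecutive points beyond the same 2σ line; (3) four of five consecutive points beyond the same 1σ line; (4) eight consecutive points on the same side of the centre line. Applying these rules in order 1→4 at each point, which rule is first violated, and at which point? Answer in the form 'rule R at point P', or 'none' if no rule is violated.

rule 1 at point 3

Zone of each point (C = within 1σ̂, B = 1σ̂–2σ̂, A = 2σ̂–3σ̂, * = beyond 3σ̂; sign = side of CL): 1:-B, 2:-C, 3:-*, 4:+B, 5:+C, 6:+C, 7:-C, 8:-C, 9:-B, 10:+B, 11:+C, 12:+B, 13:+C
Rule 1 (one point beyond the 3σ limits) is satisfied at point 3.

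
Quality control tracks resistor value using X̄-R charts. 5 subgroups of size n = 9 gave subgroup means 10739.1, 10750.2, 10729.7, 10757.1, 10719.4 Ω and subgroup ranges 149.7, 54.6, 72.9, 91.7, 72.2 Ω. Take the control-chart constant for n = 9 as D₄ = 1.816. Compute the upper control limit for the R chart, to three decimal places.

160.208

R̄ = (149.7 + 54.6 + 72.9 + 91.7 + 72.2) / 5 = 441.1000 / 5 = 88.2200
UCL_R = D₄·R̄ = 1.816 × 88.2200 = 160.2075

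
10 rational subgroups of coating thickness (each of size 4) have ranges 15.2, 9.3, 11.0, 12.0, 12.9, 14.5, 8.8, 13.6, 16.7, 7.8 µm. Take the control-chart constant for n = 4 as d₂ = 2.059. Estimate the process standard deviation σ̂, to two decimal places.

R̄ = (15.2 + 9.3 + 11.0 + 12.0 + 12.9 + 14.5 + 8.8 + 13.6 + 16.7 + 7.8) / 10 = 12.1800
σ̂ = R̄ / d₂ = 12.1800 / 2.059 = 5.9155

5.92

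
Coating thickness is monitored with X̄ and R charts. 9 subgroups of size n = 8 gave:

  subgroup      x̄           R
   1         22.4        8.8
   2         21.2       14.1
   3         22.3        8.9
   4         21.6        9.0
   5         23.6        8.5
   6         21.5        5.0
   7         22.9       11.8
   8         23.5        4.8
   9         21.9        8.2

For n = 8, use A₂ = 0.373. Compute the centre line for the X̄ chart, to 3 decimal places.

X̄̄ = (22.4 + 21.2 + 22.3 + 21.6 + 23.6 + 21.5 + 22.9 + 23.5 + 21.9) / 9 = 200.9000 / 9 = 22.3222
CL = X̄̄ = 22.3222

22.322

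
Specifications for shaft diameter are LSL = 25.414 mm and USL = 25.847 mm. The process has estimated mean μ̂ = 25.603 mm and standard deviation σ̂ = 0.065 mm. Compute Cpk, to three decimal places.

0.969

Cpu = (USL − μ̂) / (3σ̂) = (25.847 − 25.603) / (3 × 0.065) = 1.2513; Cpl = (μ̂ − LSL) / (3σ̂) = (25.603 − 25.414) / (3 × 0.065) = 0.9692; Cpk = min(Cpu, Cpl) = 0.9692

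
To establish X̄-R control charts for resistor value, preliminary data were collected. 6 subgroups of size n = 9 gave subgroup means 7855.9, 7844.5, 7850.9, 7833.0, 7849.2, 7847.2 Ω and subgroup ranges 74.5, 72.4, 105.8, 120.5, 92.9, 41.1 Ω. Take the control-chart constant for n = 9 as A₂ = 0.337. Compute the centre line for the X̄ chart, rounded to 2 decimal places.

X̄̄ = (7855.9 + 7844.5 + 7850.9 + 7833.0 + 7849.2 + 7847.2) / 6 = 47080.7000 / 6 = 7846.7833
CL = X̄̄ = 7846.7833

7846.78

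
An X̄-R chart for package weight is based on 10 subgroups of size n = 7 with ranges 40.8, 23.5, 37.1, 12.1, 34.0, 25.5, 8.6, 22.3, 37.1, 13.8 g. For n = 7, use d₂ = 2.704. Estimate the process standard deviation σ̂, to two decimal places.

9.42

R̄ = (40.8 + 23.5 + 37.1 + 12.1 + 34.0 + 25.5 + 8.6 + 22.3 + 37.1 + 13.8) / 10 = 25.4800
σ̂ = R̄ / d₂ = 25.4800 / 2.704 = 9.4231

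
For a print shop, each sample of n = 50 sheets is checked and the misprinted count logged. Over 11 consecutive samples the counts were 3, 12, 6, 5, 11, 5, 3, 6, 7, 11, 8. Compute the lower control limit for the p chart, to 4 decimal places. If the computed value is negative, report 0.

0.0000

p̄ = Σdᵢ / (k·n) = 77 / (11 × 50) = 0.14000
LCL = p̄ − 3·√(p̄(1−p̄)/n) = 0.14000 − 3 × 0.04907 = -0.00721 → 0 (negative, so LCL = 0)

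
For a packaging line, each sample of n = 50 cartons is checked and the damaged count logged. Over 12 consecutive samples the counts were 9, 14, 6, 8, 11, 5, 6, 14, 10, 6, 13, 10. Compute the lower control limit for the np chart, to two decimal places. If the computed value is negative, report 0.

1.07

p̄ = Σdᵢ / (k·n) = 112 / (12 × 50) = 0.18667
LCL = np̄ − 3·√(np̄(1−p̄)) = 9.3333 − 3 × 2.7552 = 1.0677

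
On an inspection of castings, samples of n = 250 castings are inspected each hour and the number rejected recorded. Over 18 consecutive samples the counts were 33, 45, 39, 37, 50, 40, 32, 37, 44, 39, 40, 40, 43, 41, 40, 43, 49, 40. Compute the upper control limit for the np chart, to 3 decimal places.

p̄ = Σdᵢ / (k·n) = 732 / (18 × 250) = 0.16267
UCL = np̄ + 3·√(np̄(1−p̄)) = 40.6667 + 3 × √(40.6667×0.83733) = 40.6667 + 3 × 5.8354 = 58.1728

58.173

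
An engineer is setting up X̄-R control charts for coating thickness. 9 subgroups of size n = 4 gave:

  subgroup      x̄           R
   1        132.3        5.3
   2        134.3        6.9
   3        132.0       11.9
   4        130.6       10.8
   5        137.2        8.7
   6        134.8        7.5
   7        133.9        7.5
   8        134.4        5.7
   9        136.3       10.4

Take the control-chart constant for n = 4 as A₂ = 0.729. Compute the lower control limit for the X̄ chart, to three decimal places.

127.927

X̄̄ = (132.3 + 134.3 + 132.0 + 130.6 + 137.2 + 134.8 + 133.9 + 134.4 + 136.3) / 9 = 1205.8000 / 9 = 133.9778
R̄ = (5.3 + 6.9 + 11.9 + 10.8 + 8.7 + 7.5 + 7.5 + 5.7 + 10.4) / 9 = 74.7000 / 9 = 8.3000
LCL = X̄̄ − A₂·R̄ = 133.9778 − 0.729 × 8.3000 = 127.9271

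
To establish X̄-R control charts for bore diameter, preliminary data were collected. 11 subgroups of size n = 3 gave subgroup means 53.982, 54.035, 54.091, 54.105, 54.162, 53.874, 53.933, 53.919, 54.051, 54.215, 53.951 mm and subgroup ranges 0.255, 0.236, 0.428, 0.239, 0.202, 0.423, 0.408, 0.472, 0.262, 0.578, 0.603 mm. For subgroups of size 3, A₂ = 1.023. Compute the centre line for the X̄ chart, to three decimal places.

X̄̄ = (53.982 + 54.035 + 54.091 + 54.105 + 54.162 + 53.874 + 53.933 + 53.919 + 54.051 + 54.215 + 53.951) / 11 = 594.3180 / 11 = 54.0289
CL = X̄̄ = 54.0289

54.029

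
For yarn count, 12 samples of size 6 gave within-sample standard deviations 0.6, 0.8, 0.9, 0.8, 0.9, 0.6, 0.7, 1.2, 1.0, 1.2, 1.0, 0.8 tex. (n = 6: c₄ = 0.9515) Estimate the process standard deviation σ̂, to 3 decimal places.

0.920

s̄ = (0.6 + 0.8 + 0.9 + 0.8 + 0.9 + 0.6 + 0.7 + 1.2 + 1.0 + 1.2 + 1.0 + 0.8) / 12 = 0.8750
σ̂ = s̄ / c₄ = 0.8750 / 0.9515 = 0.9196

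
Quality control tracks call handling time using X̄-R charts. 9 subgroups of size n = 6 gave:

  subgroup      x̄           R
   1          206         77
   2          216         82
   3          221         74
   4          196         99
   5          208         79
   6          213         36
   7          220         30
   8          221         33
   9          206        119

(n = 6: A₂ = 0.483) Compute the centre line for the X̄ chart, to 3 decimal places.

211.889

X̄̄ = (206 + 216 + 221 + 196 + 208 + 213 + 220 + 221 + 206) / 9 = 1907.0000 / 9 = 211.8889
CL = X̄̄ = 211.8889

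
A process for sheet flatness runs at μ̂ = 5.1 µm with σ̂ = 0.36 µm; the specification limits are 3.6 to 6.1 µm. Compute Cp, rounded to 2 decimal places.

1.16

Cp = (USL − LSL) / (6σ̂) = (6.1 − 3.6) / (6 × 0.36) = 2.5000 / 2.1600 = 1.1574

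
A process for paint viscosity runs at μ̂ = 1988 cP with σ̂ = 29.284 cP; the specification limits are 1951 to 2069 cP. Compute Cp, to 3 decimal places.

Cp = (USL − LSL) / (6σ̂) = (2069 − 1951) / (6 × 29.284) = 118.0000 / 175.7040 = 0.6716

0.672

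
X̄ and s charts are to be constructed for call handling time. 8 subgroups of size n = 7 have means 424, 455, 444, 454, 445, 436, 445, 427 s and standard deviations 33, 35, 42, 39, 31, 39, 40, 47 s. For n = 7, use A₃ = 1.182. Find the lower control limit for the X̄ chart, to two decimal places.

396.04

X̄̄ = (424 + 455 + 444 + 454 + 445 + 436 + 445 + 427) / 8 = 441.2500
s̄ = (33 + 35 + 42 + 39 + 31 + 39 + 40 + 47) / 8 = 38.2500
LCL = X̄̄ − A₃·s̄ = 441.2500 − 1.182 × 38.2500 = 396.0385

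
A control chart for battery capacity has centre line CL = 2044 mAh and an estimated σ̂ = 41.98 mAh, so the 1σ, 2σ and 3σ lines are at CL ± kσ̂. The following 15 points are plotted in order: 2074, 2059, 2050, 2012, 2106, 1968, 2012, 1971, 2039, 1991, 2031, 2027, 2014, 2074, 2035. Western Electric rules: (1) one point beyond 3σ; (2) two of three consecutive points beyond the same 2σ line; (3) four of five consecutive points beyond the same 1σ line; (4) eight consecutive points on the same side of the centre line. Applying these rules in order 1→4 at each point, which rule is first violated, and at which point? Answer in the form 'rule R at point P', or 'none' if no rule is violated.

Zone of each point (C = within 1σ̂, B = 1σ̂–2σ̂, A = 2σ̂–3σ̂, * = beyond 3σ̂; sign = side of CL): 1:+C, 2:+C, 3:+C, 4:-C, 5:+B, 6:-B, 7:-C, 8:-B, 9:-C, 10:-B, 11:-C, 12:-C, 13:-C, 14:+C, 15:-C
Rule 4 (eight consecutive points on the same side of the centre line) is satisfied at point 13.

rule 4 at point 13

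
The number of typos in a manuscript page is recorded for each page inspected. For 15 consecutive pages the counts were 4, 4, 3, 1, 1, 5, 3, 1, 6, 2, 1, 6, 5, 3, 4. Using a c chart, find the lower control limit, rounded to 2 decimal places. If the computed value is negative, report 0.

c̄ = (4 + 4 + 3 + 1 + 1 + 5 + 3 + 1 + 6 + 2 + 1 + 6 + 5 + 3 + 4) / 15 = 49 / 15 = 3.2667
LCL = c̄ − 3√c̄ = 3.2667 − 3 × 1.8074 = -2.1555 → 0 (cannot be negative)

0.00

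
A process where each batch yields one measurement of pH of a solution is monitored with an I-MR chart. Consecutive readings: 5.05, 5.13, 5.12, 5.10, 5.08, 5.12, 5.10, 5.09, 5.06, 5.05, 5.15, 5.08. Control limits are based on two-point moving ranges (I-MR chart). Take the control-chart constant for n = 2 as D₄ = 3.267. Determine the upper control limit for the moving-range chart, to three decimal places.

Moving ranges: 0.08, 0.01, 0.02, 0.02, 0.04, 0.02, 0.01, 0.03, 0.01, 0.10, 0.07; M̄R̄ = 0.4100 / 11 = 0.0373
UCL_MR = D₄·M̄R̄ = 3.267 × 0.0373 = 0.1218

0.122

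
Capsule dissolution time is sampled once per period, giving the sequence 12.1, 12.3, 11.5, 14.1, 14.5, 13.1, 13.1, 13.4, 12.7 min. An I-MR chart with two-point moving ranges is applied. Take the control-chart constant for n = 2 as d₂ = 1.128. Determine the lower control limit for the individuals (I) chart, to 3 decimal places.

X̄ = (12.1 + 12.3 + 11.5 + 14.1 + 14.5 + 13.1 + 13.1 + 13.4 + 12.7) / 9 = 12.9778
Moving ranges: 0.2, 0.8, 2.6, 0.4, 1.4, 0.0, 0.3, 0.7; M̄R̄ = 6.4000 / 8 = 0.8000
LCL = X̄ − 3·M̄R̄/d₂ = 12.9778 − 3 × 0.8000 / 1.128 = 10.8501

10.850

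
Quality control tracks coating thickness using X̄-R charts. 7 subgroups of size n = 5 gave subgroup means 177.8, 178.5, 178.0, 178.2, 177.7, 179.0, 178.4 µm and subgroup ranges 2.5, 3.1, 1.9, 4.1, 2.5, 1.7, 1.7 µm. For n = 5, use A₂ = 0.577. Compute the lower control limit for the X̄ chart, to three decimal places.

176.786

X̄̄ = (177.8 + 178.5 + 178.0 + 178.2 + 177.7 + 179.0 + 178.4) / 7 = 1247.6000 / 7 = 178.2286
R̄ = (2.5 + 3.1 + 1.9 + 4.1 + 2.5 + 1.7 + 1.7) / 7 = 17.5000 / 7 = 2.5000
LCL = X̄̄ − A₂·R̄ = 178.2286 − 0.577 × 2.5000 = 176.7861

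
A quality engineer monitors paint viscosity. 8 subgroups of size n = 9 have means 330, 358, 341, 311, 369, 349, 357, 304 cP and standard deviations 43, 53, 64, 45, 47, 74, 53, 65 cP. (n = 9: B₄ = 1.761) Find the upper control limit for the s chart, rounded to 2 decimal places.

97.74

s̄ = (43 + 53 + 64 + 45 + 47 + 74 + 53 + 65) / 8 = 55.5000
UCL_s = B₄·s̄ = 1.761 × 55.5000 = 97.7355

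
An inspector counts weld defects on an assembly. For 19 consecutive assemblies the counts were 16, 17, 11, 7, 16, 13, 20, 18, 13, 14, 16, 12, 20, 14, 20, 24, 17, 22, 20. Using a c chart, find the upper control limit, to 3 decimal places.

c̄ = (16 + 17 + 11 + 7 + 16 + 13 + 20 + 18 + 13 + 14 + 16 + 12 + 20 + 14 + 20 + 24 + 17 + 22 + 20) / 19 = 310 / 19 = 16.3158
UCL = c̄ + 3√c̄ = 16.3158 + 3 × √16.3158 = 16.3158 + 3 × 4.0393 = 28.4336

28.434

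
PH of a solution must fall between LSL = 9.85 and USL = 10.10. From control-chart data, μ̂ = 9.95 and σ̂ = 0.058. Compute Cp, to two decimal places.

0.72

Cp = (USL − LSL) / (6σ̂) = (10.10 − 9.85) / (6 × 0.058) = 0.2500 / 0.3480 = 0.7184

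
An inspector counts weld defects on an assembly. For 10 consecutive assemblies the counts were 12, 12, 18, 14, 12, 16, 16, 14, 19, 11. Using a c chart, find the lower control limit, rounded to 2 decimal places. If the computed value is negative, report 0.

3.02

c̄ = (12 + 12 + 18 + 14 + 12 + 16 + 16 + 14 + 19 + 11) / 10 = 144 / 10 = 14.4000
LCL = c̄ − 3√c̄ = 14.4000 − 3 × 3.7947 = 3.0158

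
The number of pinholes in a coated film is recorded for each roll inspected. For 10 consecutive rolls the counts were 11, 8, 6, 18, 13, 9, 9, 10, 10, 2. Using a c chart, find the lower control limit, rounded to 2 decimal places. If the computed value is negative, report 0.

c̄ = (11 + 8 + 6 + 18 + 13 + 9 + 9 + 10 + 10 + 2) / 10 = 96 / 10 = 9.6000
LCL = c̄ − 3√c̄ = 9.6000 − 3 × 3.0984 = 0.3048

0.30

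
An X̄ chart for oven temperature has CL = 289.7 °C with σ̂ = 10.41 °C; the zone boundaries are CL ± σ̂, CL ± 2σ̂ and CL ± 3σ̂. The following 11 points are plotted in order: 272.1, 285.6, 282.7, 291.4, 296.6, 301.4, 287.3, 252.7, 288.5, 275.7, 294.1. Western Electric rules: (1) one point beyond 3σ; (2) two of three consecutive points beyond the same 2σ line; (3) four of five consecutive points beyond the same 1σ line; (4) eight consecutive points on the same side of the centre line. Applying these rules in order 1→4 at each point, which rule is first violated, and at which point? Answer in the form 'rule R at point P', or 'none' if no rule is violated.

rule 1 at point 8

Zone of each point (C = within 1σ̂, B = 1σ̂–2σ̂, A = 2σ̂–3σ̂, * = beyond 3σ̂; sign = side of CL): 1:-B, 2:-C, 3:-C, 4:+C, 5:+C, 6:+B, 7:-C, 8:-*, 9:-C, 10:-B, 11:+C
Rule 1 (one point beyond the 3σ limits) is satisfied at point 8.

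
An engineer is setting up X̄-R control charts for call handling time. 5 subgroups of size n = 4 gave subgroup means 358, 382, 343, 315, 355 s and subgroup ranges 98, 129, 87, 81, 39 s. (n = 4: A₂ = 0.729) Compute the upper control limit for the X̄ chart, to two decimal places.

X̄̄ = (358 + 382 + 343 + 315 + 355) / 5 = 1753.0000 / 5 = 350.6000
R̄ = (98 + 129 + 87 + 81 + 39) / 5 = 434.0000 / 5 = 86.8000
UCL = X̄̄ + A₂·R̄ = 350.6000 + 0.729 × 86.8000 = 413.8772

413.88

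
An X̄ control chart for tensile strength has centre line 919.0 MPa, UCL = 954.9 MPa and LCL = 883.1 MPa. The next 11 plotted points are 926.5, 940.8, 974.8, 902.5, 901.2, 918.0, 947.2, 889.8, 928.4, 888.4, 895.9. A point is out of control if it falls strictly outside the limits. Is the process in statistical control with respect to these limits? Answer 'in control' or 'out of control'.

Compare each point to [883.1, 954.9]: sample 3 = 974.8 > UCL.

out of control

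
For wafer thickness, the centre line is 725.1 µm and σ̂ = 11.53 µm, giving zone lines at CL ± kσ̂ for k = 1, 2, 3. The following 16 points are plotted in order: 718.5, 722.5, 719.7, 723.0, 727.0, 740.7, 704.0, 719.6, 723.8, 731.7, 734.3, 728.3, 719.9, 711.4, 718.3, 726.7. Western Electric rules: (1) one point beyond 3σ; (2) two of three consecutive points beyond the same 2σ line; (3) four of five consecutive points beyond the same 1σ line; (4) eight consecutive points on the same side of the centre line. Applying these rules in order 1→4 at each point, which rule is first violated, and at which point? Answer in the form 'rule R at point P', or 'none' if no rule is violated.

Zone of each point (C = within 1σ̂, B = 1σ̂–2σ̂, A = 2σ̂–3σ̂, * = beyond 3σ̂; sign = side of CL): 1:-C, 2:-C, 3:-C, 4:-C, 5:+C, 6:+B, 7:-B, 8:-C, 9:-C, 10:+C, 11:+C, 12:+C, 13:-C, 14:-B, 15:-C, 16:+C
No rule fires across all 16 points.

none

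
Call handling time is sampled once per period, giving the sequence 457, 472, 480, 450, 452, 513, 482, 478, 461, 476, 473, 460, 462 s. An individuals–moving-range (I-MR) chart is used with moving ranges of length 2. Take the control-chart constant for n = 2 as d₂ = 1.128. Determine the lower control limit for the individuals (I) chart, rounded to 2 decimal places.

425.91

X̄ = (457 + 472 + 480 + 450 + 452 + 513 + 482 + 478 + 461 + 476 + 473 + 460 + 462) / 13 = 470.4615
Moving ranges: 15, 8, 30, 2, 61, 31, 4, 17, 15, 3, 13, 2; M̄R̄ = 201.0000 / 12 = 16.7500
LCL = X̄ − 3·M̄R̄/d₂ = 470.4615 − 3 × 16.7500 / 1.128 = 425.9137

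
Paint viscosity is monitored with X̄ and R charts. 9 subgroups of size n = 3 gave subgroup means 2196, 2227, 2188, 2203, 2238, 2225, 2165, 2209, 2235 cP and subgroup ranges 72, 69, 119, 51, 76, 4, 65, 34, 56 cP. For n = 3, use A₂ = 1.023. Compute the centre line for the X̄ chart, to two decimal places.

2209.56

X̄̄ = (2196 + 2227 + 2188 + 2203 + 2238 + 2225 + 2165 + 2209 + 2235) / 9 = 19886.0000 / 9 = 2209.5556
CL = X̄̄ = 2209.5556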